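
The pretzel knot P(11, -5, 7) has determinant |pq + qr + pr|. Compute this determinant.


Step 1: Compute pq + qr + pr.
pq = 11*(-5) = -55
qr = (-5)*7 = -35
pr = 11*7 = 77
pq + qr + pr = -55 + (-35) + 77 = -13
Step 2: Take absolute value.
det(P(11,-5,7)) = |-13| = 13

13


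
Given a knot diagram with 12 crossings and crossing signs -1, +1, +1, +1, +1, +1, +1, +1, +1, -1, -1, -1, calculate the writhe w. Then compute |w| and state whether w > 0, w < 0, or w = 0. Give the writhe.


Step 1: Count positive crossings (+1).
Positive crossings: 8
Step 2: Count negative crossings (-1).
Negative crossings: 4
Step 3: Writhe = (positive) - (negative)
w = 8 - 4 = 4
Step 4: |w| = 4, and w is positive

4


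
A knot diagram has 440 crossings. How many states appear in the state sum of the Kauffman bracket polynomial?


Each crossing contributes 2 choices (A-smoothing or B-smoothing).
Total states = 2^440 = 2839213766779714416208296124562517712318911565184836172974571090549372219192960637992933791850638927971728600024477257552869537611776

2839213766779714416208296124562517712318911565184836172974571090549372219192960637992933791850638927971728600024477257552869537611776


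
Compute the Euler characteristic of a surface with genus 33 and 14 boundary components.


chi = 2 - 2g - b
= 2 - 2*33 - 14
= 2 - 66 - 14 = -78

-78


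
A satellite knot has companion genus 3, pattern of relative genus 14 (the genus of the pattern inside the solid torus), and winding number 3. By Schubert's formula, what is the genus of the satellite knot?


Schubert: g(satellite) = g_rel(pattern) + |winding| * g(companion),
where g_rel(pattern) is the genus of the pattern relative to the solid torus.
= 14 + 3 * 3
= 14 + 9 = 23

23


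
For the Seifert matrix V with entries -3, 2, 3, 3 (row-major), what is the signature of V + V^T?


Step 1: V + V^T = [[-6, 5], [5, 6]]
Step 2: trace = 0, det = -61
Step 3: Discriminant = 0^2 - 4*(-61) = 244
Step 4: Eigenvalues: 7.81025, -7.81025
Step 5: Signature = (# positive eigenvalues) - (# negative eigenvalues) = 0

0


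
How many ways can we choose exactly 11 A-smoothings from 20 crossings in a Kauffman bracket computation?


We choose which 11 of 20 crossings get A-smoothings.
C(20, 11) = 20! / (11! * 9!)
= 167960

167960


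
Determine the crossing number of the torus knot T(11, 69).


For a torus knot T(p, q) with gcd(p,q)=1,
the crossing number is min(p*(q-1), q*(p-1)).
p*(q-1) = 11*68 = 748
q*(p-1) = 69*10 = 690
min(748, 690) = 690

690


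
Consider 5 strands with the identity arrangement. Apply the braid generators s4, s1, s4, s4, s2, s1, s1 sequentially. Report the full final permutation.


Starting with identity [1, 2, 3, 4, 5].
Apply generators in sequence:
  After s4: [1, 2, 3, 5, 4]
  After s1: [2, 1, 3, 5, 4]
  After s4: [2, 1, 3, 4, 5]
  After s4: [2, 1, 3, 5, 4]
  After s2: [2, 3, 1, 5, 4]
  After s1: [3, 2, 1, 5, 4]
  After s1: [2, 3, 1, 5, 4]
Final permutation: [2, 3, 1, 5, 4]

[2, 3, 1, 5, 4]


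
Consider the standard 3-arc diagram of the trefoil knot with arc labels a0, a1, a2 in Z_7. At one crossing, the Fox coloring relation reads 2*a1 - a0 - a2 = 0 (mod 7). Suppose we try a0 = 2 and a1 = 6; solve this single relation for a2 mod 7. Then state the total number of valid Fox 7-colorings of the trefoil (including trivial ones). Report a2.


Step 1: Apply the given crossing relation 2*a1 - a0 - a2 = 0 (mod 7).
  a2 = 2*a1 - a0 mod 7
  a2 = 2*6 - 2 mod 7
  a2 = 12 - 2 mod 7
  a2 = 10 mod 7 = 3
Step 2: The trefoil has determinant 3.
  Number of Fox p-colorings (p prime) is p^2 if p = 3, else p.
  Since 7 does not divide 3, only trivial (constant) colorings exist.
  (So the trial a0 = 2, a1 = 6 with a0 != a1 does NOT extend to a valid coloring of the whole trefoil: the other two crossing relations require 3*(a1 - a0) = 0 (mod 7), which fails.)
  Total colorings = 7
Step 3: a2 = 3, total Fox 7-colorings = 7

3


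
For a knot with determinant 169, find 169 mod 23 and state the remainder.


Step 1: A knot is p-colorable if and only if p divides its determinant.
Step 2: Compute 169 mod 23.
169 = 7 * 23 + 8
Step 3: 169 mod 23 = 8
Step 4: The knot is 23-colorable: no

8


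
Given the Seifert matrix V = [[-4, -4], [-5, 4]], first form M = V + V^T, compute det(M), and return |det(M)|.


Step 1: Form V + V^T where V = [[-4, -4], [-5, 4]]
  V^T = [[-4, -5], [-4, 4]]
  V + V^T = [[-8, -9], [-9, 8]]
Step 2: det(V + V^T) = (-8)*8 - (-9)*(-9)
  = -64 - 81 = -145
Step 3: Knot determinant = |det(V + V^T)| = |-145| = 145

145


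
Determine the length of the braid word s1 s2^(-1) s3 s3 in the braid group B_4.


The word length counts the number of generators (including inverses).
Listing each generator: s1, s2^(-1), s3, s3
There are 4 generators in this braid word.

4


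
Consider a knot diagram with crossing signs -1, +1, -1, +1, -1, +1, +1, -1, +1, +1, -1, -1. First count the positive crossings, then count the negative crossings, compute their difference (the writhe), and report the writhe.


Step 1: Count positive crossings (+1).
Positive crossings: 6
Step 2: Count negative crossings (-1).
Negative crossings: 6
Step 3: Writhe = (positive) - (negative)
w = 6 - 6 = 0
Step 4: |w| = 0, and w is zero

0


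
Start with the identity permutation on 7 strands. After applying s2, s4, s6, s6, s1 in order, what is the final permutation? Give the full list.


Starting with identity [1, 2, 3, 4, 5, 6, 7].
Apply generators in sequence:
  After s2: [1, 3, 2, 4, 5, 6, 7]
  After s4: [1, 3, 2, 5, 4, 6, 7]
  After s6: [1, 3, 2, 5, 4, 7, 6]
  After s6: [1, 3, 2, 5, 4, 6, 7]
  After s1: [3, 1, 2, 5, 4, 6, 7]
Final permutation: [3, 1, 2, 5, 4, 6, 7]

[3, 1, 2, 5, 4, 6, 7]


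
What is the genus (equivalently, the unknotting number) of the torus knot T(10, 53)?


For a torus knot T(p,q), both the unknotting number and genus equal (p-1)(q-1)/2.
= (10-1)(53-1)/2
= 9*52/2
= 468/2 = 234

234


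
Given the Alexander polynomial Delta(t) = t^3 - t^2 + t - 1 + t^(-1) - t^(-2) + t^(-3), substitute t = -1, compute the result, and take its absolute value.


Step 1: The polynomial has 7 terms with alternating signs, exponents from 3 down to -3.
Step 2: Substitute t = -1. The i-th term has coefficient (-1)^i and exponent (m-i),
  so its value is (-1)^i * (-1)^(m-i) = (-1)^m = -1 for every i.
Step 3: All 7 terms equal -1, so Delta(-1) = 7 * (-1) = -7
Step 4: |Delta(-1)| = 7

7


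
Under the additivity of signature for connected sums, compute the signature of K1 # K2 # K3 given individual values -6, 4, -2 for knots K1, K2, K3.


The signature is additive under connected sum.
signature(K1 # K2 # K3) = (-6) + (4) + (-2)
= -4

-4


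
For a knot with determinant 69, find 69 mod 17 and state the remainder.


Step 1: A knot is p-colorable if and only if p divides its determinant.
Step 2: Compute 69 mod 17.
69 = 4 * 17 + 1
Step 3: 69 mod 17 = 1
Step 4: The knot is 17-colorable: no

1


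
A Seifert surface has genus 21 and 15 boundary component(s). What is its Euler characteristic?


chi = 2 - 2g - b
= 2 - 2*21 - 15
= 2 - 42 - 15 = -55

-55


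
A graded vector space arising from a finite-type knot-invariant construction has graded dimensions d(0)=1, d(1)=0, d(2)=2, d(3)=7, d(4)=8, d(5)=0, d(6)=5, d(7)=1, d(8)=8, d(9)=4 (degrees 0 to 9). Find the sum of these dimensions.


Total dimension = d(0) + d(1) + ... + d(9)
= 1 + 0 + 2 + 7 + 8 + 0 + 5 + 1 + 8 + 4
= 36

36


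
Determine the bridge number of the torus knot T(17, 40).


The bridge number of T(p,q) is min(p,q).
min(17, 40) = 17

17


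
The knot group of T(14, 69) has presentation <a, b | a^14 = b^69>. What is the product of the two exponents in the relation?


The relation is a^14 = b^69.
Product of exponents = 14 * 69
= 966

966


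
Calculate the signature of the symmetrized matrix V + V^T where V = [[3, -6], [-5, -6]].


Step 1: V + V^T = [[6, -11], [-11, -12]]
Step 2: trace = -6, det = -193
Step 3: Discriminant = (-6)^2 - 4*(-193) = 808
Step 4: Eigenvalues: 11.2127, -17.2127
Step 5: Signature = (# positive eigenvalues) - (# negative eigenvalues) = 0

0


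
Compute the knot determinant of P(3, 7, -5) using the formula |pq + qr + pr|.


Step 1: Compute pq + qr + pr.
pq = 3*7 = 21
qr = 7*(-5) = -35
pr = 3*(-5) = -15
pq + qr + pr = 21 + (-35) + (-15) = -29
Step 2: Take absolute value.
det(P(3,7,-5)) = |-29| = 29

29


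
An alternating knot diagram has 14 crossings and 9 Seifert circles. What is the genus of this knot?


For alternating knots, g = (c - s + 1)/2.
= (14 - 9 + 1)/2
= 6/2 = 3

3


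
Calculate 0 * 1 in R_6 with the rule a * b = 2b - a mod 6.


0 * 1 = 2*1 - 0 mod 6
= 2 - 0 mod 6
= 2 mod 6 = 2

2


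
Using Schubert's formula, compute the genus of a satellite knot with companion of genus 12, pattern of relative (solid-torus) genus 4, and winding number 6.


Schubert: g(satellite) = g_rel(pattern) + |winding| * g(companion),
where g_rel(pattern) is the genus of the pattern relative to the solid torus.
= 4 + 6 * 12
= 4 + 72 = 76

76


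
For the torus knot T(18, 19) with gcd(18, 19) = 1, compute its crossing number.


For a torus knot T(p, q) with gcd(p,q)=1,
the crossing number is min(p*(q-1), q*(p-1)).
p*(q-1) = 18*18 = 324
q*(p-1) = 19*17 = 323
min(324, 323) = 323

323


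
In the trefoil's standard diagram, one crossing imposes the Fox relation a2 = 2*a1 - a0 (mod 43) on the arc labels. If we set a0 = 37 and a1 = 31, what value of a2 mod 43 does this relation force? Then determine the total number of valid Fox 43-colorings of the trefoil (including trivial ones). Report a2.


Step 1: Apply the given crossing relation 2*a1 - a0 - a2 = 0 (mod 43).
  a2 = 2*a1 - a0 mod 43
  a2 = 2*31 - 37 mod 43
  a2 = 62 - 37 mod 43
  a2 = 25 mod 43 = 25
Step 2: The trefoil has determinant 3.
  Number of Fox p-colorings (p prime) is p^2 if p = 3, else p.
  Since 43 does not divide 3, only trivial (constant) colorings exist.
  (So the trial a0 = 37, a1 = 31 with a0 != a1 does NOT extend to a valid coloring of the whole trefoil: the other two crossing relations require 3*(a1 - a0) = 0 (mod 43), which fails.)
  Total colorings = 43
Step 3: a2 = 25, total Fox 43-colorings = 43

25


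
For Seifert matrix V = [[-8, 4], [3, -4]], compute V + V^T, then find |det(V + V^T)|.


Step 1: Form V + V^T where V = [[-8, 4], [3, -4]]
  V^T = [[-8, 3], [4, -4]]
  V + V^T = [[-16, 7], [7, -8]]
Step 2: det(V + V^T) = (-16)*(-8) - 7*7
  = 128 - 49 = 79
Step 3: Knot determinant = |det(V + V^T)| = |79| = 79

79


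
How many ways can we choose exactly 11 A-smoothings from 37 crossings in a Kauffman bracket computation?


We choose which 11 of 37 crossings get A-smoothings.
C(37, 11) = 37! / (11! * 26!)
= 854992152

854992152


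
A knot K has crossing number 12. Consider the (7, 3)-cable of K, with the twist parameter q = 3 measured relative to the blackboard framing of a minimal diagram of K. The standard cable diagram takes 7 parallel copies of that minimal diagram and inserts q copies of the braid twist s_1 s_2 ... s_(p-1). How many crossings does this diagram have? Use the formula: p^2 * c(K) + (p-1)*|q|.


Step 1: Each of the c(K) crossings of the companion diagram becomes p*p = p^2 crossings among the p parallel strands, and each of the |q| twists s_1 s_2 ... s_(p-1) adds (p-1) crossings.
  Crossings = p^2 * c(K) + (p-1)*|q|
Step 2: = 7^2 * 12 + (7-1)*3
Step 3: = 49*12 + 6*3
Step 4: = 588 + 18 = 606

606


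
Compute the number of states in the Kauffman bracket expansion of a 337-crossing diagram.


Each crossing contributes 2 choices (A-smoothing or B-smoothing).
Total states = 2^337 = 279968092772225526319680285071055534765205687154331191862498637620473983897520118172609686658950889472

279968092772225526319680285071055534765205687154331191862498637620473983897520118172609686658950889472


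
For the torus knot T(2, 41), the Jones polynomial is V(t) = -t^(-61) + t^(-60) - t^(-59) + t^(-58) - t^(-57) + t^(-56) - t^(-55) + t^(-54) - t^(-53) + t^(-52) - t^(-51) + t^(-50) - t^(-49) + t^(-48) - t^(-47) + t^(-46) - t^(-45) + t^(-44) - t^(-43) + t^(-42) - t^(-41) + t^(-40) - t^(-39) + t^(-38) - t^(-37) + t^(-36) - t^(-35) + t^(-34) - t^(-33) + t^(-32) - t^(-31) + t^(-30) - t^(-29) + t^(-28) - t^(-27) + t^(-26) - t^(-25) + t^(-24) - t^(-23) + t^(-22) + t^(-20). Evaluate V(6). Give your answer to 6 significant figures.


Substituting t = 6 into V(t) = -t^(-61) + t^(-60) - t^(-59) + t^(-58) - t^(-57) + t^(-56) - t^(-55) + t^(-54) - t^(-53) + t^(-52) - t^(-51) + t^(-50) - t^(-49) + t^(-48) - t^(-47) + t^(-46) - t^(-45) + t^(-44) - t^(-43) + t^(-42) - t^(-41) + t^(-40) - t^(-39) + t^(-38) - t^(-37) + t^(-36) - t^(-35) + t^(-34) - t^(-33) + t^(-32) - t^(-31) + t^(-30) - t^(-29) + t^(-28) - t^(-27) + t^(-26) - t^(-25) + t^(-24) - t^(-23) + t^(-22) + t^(-20):
  (-)t^(-61) = -3.41015e-48
  (+)t^(-60) = 2.04609e-47
  (-)t^(-59) = -1.22765e-46
  (+)t^(-58) = 7.36593e-46
  (-)t^(-57) = -4.41956e-45
  (+)t^(-56) = 2.65173e-44
  (-)t^(-55) = -1.59104e-43
  (+)t^(-54) = 9.54624e-43
  (-)t^(-53) = -5.72775e-42
  (+)t^(-52) = 3.43665e-41
  (-)t^(-51) = -2.06199e-40
  (+)t^(-50) = 1.23719e-39
  (-)t^(-49) = -7.42316e-39
  (+)t^(-48) = 4.4539e-38
  (-)t^(-47) = -2.67234e-37
  (+)t^(-46) = 1.6034e-36
  (-)t^(-45) = -9.62041e-36
  (+)t^(-44) = 5.77225e-35
  (-)t^(-43) = -3.46335e-34
  (+)t^(-42) = 2.07801e-33
  (-)t^(-41) = -1.24681e-32
  (+)t^(-40) = 7.48083e-32
  (-)t^(-39) = -4.4885e-31
  (+)t^(-38) = 2.6931e-30
  (-)t^(-37) = -1.61586e-29
  (+)t^(-36) = 9.69516e-29
  (-)t^(-35) = -5.8171e-28
  (+)t^(-34) = 3.49026e-27
  (-)t^(-33) = -2.09415e-26
  (+)t^(-32) = 1.25649e-25
  (-)t^(-31) = -7.53896e-25
  (+)t^(-30) = 4.52337e-24
  (-)t^(-29) = -2.71402e-23
  (+)t^(-28) = 1.62841e-22
  (-)t^(-27) = -9.77049e-22
  (+)t^(-26) = 5.86229e-21
  (-)t^(-25) = -3.51738e-20
  (+)t^(-24) = 2.11043e-19
  (-)t^(-23) = -1.26626e-18
  (+)t^(-22) = 7.59753e-18
  (+)t^(-20) = 2.73511e-16
Sum = (-3.41015e-48) + (2.04609e-47) + (-1.22765e-46) + (7.36593e-46) + (-4.41956e-45) + (2.65173e-44) + (-1.59104e-43) + (9.54624e-43) + (-5.72775e-42) + (3.43665e-41) + (-2.06199e-40) + (1.23719e-39) + (-7.42316e-39) + (4.4539e-38) + (-2.67234e-37) + (1.6034e-36) + (-9.62041e-36) + (5.77225e-35) + (-3.46335e-34) + (2.07801e-33) + (-1.24681e-32) + (7.48083e-32) + (-4.4885e-31) + (2.6931e-30) + (-1.61586e-29) + (9.69516e-29) + (-5.8171e-28) + (3.49026e-27) + (-2.09415e-26) + (1.25649e-25) + (-7.53896e-25) + (4.52337e-24) + (-2.71402e-23) + (1.62841e-22) + (-9.77049e-22) + (5.86229e-21) + (-3.51738e-20) + (2.11043e-19) + (-1.26626e-18) + (7.59753e-18) + (2.73511e-16)
= 2.800232924e-16
Rounded to 6 significant figures: 2.80023e-16

2.80023e-16


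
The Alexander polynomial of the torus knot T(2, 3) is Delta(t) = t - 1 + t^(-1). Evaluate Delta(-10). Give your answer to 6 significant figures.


Substituting t = -10 into Delta(t) = t - 1 + t^(-1):
Term values: (-10) + (-1) + (-0.1)
Sum = -11.1
Rounded to 6 significant figures: -11.1

-11.1


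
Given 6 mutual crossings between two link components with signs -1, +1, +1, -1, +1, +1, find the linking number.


Step 1: Count positive crossings: 4
Step 2: Count negative crossings: 2
Step 3: Sum of signs = 4 - 2 = 2
Step 4: Linking number = sum/2 = 2/2 = 1

1


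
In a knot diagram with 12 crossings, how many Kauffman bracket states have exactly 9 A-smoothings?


We choose which 9 of 12 crossings get A-smoothings.
C(12, 9) = 12! / (9! * 3!)
= 220

220


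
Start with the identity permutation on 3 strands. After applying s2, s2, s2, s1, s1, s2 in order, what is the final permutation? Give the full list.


Starting with identity [1, 2, 3].
Apply generators in sequence:
  After s2: [1, 3, 2]
  After s2: [1, 2, 3]
  After s2: [1, 3, 2]
  After s1: [3, 1, 2]
  After s1: [1, 3, 2]
  After s2: [1, 2, 3]
Final permutation: [1, 2, 3]

[1, 2, 3]


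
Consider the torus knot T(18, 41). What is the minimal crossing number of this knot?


For a torus knot T(p, q) with gcd(p,q)=1,
the crossing number is min(p*(q-1), q*(p-1)).
p*(q-1) = 18*40 = 720
q*(p-1) = 41*17 = 697
min(720, 697) = 697

697


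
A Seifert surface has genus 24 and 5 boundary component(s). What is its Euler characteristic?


chi = 2 - 2g - b
= 2 - 2*24 - 5
= 2 - 48 - 5 = -51

-51


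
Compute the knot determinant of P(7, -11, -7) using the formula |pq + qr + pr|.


Step 1: Compute pq + qr + pr.
pq = 7*(-11) = -77
qr = (-11)*(-7) = 77
pr = 7*(-7) = -49
pq + qr + pr = -77 + 77 + (-49) = -49
Step 2: Take absolute value.
det(P(7,-11,-7)) = |-49| = 49

49


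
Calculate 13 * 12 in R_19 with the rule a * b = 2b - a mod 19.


13 * 12 = 2*12 - 13 mod 19
= 24 - 13 mod 19
= 11 mod 19 = 11

11


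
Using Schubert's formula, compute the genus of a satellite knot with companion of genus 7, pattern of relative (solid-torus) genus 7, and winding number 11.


Schubert: g(satellite) = g_rel(pattern) + |winding| * g(companion),
where g_rel(pattern) is the genus of the pattern relative to the solid torus.
= 7 + 11 * 7
= 7 + 77 = 84

84


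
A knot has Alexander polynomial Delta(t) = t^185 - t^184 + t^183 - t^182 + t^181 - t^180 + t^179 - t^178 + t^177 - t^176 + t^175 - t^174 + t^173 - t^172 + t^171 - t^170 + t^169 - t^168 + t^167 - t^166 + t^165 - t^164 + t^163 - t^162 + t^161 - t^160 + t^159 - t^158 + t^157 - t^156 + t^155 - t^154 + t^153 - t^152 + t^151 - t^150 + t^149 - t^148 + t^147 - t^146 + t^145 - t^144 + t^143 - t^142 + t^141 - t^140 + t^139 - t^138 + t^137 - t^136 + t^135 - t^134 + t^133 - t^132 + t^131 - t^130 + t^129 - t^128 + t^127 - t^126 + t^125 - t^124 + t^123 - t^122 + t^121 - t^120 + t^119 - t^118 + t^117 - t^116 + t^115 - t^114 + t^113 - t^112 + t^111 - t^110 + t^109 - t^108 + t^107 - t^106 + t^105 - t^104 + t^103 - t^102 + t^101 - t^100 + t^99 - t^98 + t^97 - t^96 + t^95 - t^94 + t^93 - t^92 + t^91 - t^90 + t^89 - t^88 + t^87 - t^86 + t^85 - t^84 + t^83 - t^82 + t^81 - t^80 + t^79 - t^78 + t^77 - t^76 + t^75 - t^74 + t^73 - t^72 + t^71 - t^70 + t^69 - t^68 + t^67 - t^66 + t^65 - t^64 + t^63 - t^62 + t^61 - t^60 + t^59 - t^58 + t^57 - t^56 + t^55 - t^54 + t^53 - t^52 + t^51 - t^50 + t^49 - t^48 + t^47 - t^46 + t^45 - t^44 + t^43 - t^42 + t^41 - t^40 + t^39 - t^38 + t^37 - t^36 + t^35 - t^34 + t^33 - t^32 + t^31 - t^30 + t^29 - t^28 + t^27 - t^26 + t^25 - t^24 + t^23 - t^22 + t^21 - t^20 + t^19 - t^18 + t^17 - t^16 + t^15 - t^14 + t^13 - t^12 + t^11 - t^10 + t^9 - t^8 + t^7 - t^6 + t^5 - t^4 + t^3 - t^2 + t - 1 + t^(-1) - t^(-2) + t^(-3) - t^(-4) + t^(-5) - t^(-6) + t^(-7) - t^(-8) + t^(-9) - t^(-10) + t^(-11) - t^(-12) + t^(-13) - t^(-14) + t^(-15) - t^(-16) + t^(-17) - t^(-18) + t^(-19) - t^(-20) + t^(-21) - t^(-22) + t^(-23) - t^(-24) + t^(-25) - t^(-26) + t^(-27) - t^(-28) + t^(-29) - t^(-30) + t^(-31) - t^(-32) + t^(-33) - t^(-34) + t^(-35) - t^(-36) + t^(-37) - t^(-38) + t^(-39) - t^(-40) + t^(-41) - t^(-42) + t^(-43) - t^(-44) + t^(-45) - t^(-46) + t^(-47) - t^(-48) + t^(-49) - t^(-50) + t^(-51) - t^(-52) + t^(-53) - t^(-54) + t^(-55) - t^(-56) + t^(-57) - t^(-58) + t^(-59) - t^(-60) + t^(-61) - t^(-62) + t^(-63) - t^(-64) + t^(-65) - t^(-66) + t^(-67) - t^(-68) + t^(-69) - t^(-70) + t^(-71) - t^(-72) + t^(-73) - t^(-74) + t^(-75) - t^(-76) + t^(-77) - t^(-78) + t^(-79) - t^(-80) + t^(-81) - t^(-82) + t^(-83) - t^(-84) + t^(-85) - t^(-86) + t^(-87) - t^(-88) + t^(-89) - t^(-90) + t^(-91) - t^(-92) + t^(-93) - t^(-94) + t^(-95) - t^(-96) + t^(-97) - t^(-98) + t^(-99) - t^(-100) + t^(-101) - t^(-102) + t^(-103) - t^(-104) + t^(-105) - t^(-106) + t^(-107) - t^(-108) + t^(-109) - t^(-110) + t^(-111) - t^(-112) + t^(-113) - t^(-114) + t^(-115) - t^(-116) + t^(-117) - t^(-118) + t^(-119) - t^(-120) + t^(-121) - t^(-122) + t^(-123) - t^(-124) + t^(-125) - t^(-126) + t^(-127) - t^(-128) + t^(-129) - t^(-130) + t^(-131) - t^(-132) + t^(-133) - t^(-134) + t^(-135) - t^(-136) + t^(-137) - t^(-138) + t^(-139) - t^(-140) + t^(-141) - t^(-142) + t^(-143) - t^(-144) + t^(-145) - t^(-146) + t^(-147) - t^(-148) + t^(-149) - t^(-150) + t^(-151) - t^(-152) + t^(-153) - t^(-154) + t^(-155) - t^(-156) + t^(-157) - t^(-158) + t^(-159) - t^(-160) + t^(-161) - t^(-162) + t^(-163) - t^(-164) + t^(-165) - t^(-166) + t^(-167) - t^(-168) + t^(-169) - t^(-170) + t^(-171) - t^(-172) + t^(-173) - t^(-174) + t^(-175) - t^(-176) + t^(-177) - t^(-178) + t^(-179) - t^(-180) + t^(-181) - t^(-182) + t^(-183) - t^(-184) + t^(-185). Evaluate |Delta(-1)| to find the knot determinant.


Step 1: The polynomial has 371 terms with alternating signs, exponents from 185 down to -185.
Step 2: Substitute t = -1. The i-th term has coefficient (-1)^i and exponent (m-i),
  so its value is (-1)^i * (-1)^(m-i) = (-1)^m = -1 for every i.
Step 3: All 371 terms equal -1, so Delta(-1) = 371 * (-1) = -371
Step 4: |Delta(-1)| = 371

371


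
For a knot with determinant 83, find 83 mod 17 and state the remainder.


Step 1: A knot is p-colorable if and only if p divides its determinant.
Step 2: Compute 83 mod 17.
83 = 4 * 17 + 15
Step 3: 83 mod 17 = 15
Step 4: The knot is 17-colorable: no

15


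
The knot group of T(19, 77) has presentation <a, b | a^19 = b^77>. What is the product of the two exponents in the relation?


The relation is a^19 = b^77.
Product of exponents = 19 * 77
= 1463

1463


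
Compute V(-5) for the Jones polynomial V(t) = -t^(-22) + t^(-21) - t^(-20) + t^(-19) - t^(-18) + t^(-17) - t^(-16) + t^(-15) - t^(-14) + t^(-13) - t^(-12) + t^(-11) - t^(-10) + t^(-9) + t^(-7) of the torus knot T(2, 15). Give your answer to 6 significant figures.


Substituting t = -5 into V(t) = -t^(-22) + t^(-21) - t^(-20) + t^(-19) - t^(-18) + t^(-17) - t^(-16) + t^(-15) - t^(-14) + t^(-13) - t^(-12) + t^(-11) - t^(-10) + t^(-9) + t^(-7):
  (-)t^(-22) = -4.1943e-16
  (+)t^(-21) = -2.09715e-15
  (-)t^(-20) = -1.04858e-14
  (+)t^(-19) = -5.24288e-14
  (-)t^(-18) = -2.62144e-13
  (+)t^(-17) = -1.31072e-12
  (-)t^(-16) = -6.5536e-12
  (+)t^(-15) = -3.2768e-11
  (-)t^(-14) = -1.6384e-10
  (+)t^(-13) = -8.192e-10
  (-)t^(-12) = -4.096e-09
  (+)t^(-11) = -2.048e-08
  (-)t^(-10) = -1.024e-07
  (+)t^(-9) = -5.12e-07
  (+)t^(-7) = -1.28e-05
Sum = (-4.1943e-16) + (-2.09715e-15) + (-1.04858e-14) + (-5.24288e-14) + (-2.62144e-13) + (-1.31072e-12) + (-6.5536e-12) + (-3.2768e-11) + (-1.6384e-10) + (-8.192e-10) + (-4.096e-09) + (-2.048e-08) + (-1.024e-07) + (-5.12e-07) + (-1.28e-05)
= -1.344e-05
Rounded to 6 significant figures: -1.344e-05

-1.344e-05


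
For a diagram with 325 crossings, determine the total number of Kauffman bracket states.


Each crossing contributes 2 choices (A-smoothing or B-smoothing).
Total states = 2^325 = 68351585149469122636640694597425667667286544715412888638305331450311031224980497600734786781970432

68351585149469122636640694597425667667286544715412888638305331450311031224980497600734786781970432


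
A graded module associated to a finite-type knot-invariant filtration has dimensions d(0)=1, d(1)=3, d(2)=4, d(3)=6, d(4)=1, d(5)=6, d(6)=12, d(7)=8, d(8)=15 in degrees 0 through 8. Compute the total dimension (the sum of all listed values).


Total dimension = d(0) + d(1) + ... + d(8)
= 1 + 3 + 4 + 6 + 1 + 6 + 12 + 8 + 15
= 56

56


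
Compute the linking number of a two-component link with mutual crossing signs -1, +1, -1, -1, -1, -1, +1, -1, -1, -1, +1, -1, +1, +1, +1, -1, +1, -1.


Step 1: Count positive crossings: 7
Step 2: Count negative crossings: 11
Step 3: Sum of signs = 7 - 11 = -4
Step 4: Linking number = sum/2 = -4/2 = -2

-2


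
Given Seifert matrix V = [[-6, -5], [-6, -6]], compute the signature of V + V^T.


Step 1: V + V^T = [[-12, -11], [-11, -12]]
Step 2: trace = -24, det = 23
Step 3: Discriminant = (-24)^2 - 4*23 = 484
Step 4: Eigenvalues: -1, -23
Step 5: Signature = (# positive eigenvalues) - (# negative eigenvalues) = -2

-2


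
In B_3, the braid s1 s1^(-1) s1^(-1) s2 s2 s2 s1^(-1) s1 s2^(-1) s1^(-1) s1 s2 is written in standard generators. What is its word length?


The word length counts the number of generators (including inverses).
Listing each generator: s1, s1^(-1), s1^(-1), s2, s2, s2, s1^(-1), s1, s2^(-1), s1^(-1), s1, s2
There are 12 generators in this braid word.

12


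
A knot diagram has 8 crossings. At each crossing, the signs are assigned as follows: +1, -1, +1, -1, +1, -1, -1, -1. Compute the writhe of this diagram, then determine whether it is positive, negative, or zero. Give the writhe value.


Step 1: Count positive crossings (+1).
Positive crossings: 3
Step 2: Count negative crossings (-1).
Negative crossings: 5
Step 3: Writhe = (positive) - (negative)
w = 3 - 5 = -2
Step 4: |w| = 2, and w is negative

-2


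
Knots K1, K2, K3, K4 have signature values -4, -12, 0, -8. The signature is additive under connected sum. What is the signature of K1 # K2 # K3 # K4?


The signature is additive under connected sum.
signature(K1 # K2 # K3 # K4) = (-4) + (-12) + (0) + (-8)
= -24

-24


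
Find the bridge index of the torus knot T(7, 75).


The bridge number of T(p,q) is min(p,q).
min(7, 75) = 7

7


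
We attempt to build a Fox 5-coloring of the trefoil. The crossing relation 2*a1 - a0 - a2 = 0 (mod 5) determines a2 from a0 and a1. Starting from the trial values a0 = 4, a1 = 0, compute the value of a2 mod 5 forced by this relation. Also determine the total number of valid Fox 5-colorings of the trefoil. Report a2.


Step 1: Apply the given crossing relation 2*a1 - a0 - a2 = 0 (mod 5).
  a2 = 2*a1 - a0 mod 5
  a2 = 2*0 - 4 mod 5
  a2 = 0 - 4 mod 5
  a2 = -4 mod 5 = 1
Step 2: The trefoil has determinant 3.
  Number of Fox p-colorings (p prime) is p^2 if p = 3, else p.
  Since 5 does not divide 3, only trivial (constant) colorings exist.
  (So the trial a0 = 4, a1 = 0 with a0 != a1 does NOT extend to a valid coloring of the whole trefoil: the other two crossing relations require 3*(a1 - a0) = 0 (mod 5), which fails.)
  Total colorings = 5
Step 3: a2 = 1, total Fox 5-colorings = 5

1


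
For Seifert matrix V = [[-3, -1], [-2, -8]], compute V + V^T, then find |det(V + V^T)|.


Step 1: Form V + V^T where V = [[-3, -1], [-2, -8]]
  V^T = [[-3, -2], [-1, -8]]
  V + V^T = [[-6, -3], [-3, -16]]
Step 2: det(V + V^T) = (-6)*(-16) - (-3)*(-3)
  = 96 - 9 = 87
Step 3: Knot determinant = |det(V + V^T)| = |87| = 87

87


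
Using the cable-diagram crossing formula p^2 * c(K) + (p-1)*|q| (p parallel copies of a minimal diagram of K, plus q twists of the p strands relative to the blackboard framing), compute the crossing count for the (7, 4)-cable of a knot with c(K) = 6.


Step 1: Each of the c(K) crossings of the companion diagram becomes p*p = p^2 crossings among the p parallel strands, and each of the |q| twists s_1 s_2 ... s_(p-1) adds (p-1) crossings.
  Crossings = p^2 * c(K) + (p-1)*|q|
Step 2: = 7^2 * 6 + (7-1)*4
Step 3: = 49*6 + 6*4
Step 4: = 294 + 24 = 318

318


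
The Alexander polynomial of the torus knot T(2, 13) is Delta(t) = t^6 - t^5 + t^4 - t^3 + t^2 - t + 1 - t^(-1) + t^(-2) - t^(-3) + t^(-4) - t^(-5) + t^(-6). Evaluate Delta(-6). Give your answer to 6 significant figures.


Substituting t = -6 into Delta(t) = t^6 - t^5 + t^4 - t^3 + t^2 - t + 1 - t^(-1) + t^(-2) - t^(-3) + t^(-4) - t^(-5) + t^(-6):
Term values: (46656) + (7776) + (1296) + (216) + (36) + (6) + (1) + (0.166667) + (0.0277778) + (0.00462963) + (0.000771605) + (0.000128601) + (2.14335e-05)
Sum = 55987.2
Rounded to 6 significant figures: 55987.2

55987.2


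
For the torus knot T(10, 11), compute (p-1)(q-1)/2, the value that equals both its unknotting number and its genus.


For a torus knot T(p,q), both the unknotting number and genus equal (p-1)(q-1)/2.
= (10-1)(11-1)/2
= 9*10/2
= 90/2 = 45

45


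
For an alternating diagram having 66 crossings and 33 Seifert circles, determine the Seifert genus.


For alternating knots, g = (c - s + 1)/2.
= (66 - 33 + 1)/2
= 34/2 = 17

17


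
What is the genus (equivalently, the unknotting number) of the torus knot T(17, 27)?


For a torus knot T(p,q), both the unknotting number and genus equal (p-1)(q-1)/2.
= (17-1)(27-1)/2
= 16*26/2
= 416/2 = 208

208


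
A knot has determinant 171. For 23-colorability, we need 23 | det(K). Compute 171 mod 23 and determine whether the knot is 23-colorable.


Step 1: A knot is p-colorable if and only if p divides its determinant.
Step 2: Compute 171 mod 23.
171 = 7 * 23 + 10
Step 3: 171 mod 23 = 10
Step 4: The knot is 23-colorable: no

10


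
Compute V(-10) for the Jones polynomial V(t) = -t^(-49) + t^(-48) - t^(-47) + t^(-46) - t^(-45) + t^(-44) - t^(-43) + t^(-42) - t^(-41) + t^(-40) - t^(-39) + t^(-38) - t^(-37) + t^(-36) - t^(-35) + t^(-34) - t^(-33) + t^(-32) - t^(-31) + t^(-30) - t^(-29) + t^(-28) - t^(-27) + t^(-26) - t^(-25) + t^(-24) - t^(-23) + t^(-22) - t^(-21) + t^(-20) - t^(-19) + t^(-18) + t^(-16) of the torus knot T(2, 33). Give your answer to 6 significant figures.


Substituting t = -10 into V(t) = -t^(-49) + t^(-48) - t^(-47) + t^(-46) - t^(-45) + t^(-44) - t^(-43) + t^(-42) - t^(-41) + t^(-40) - t^(-39) + t^(-38) - t^(-37) + t^(-36) - t^(-35) + t^(-34) - t^(-33) + t^(-32) - t^(-31) + t^(-30) - t^(-29) + t^(-28) - t^(-27) + t^(-26) - t^(-25) + t^(-24) - t^(-23) + t^(-22) - t^(-21) + t^(-20) - t^(-19) + t^(-18) + t^(-16):
  (-)t^(-49) = 1e-49
  (+)t^(-48) = 1e-48
  (-)t^(-47) = 1e-47
  (+)t^(-46) = 1e-46
  (-)t^(-45) = 1e-45
  (+)t^(-44) = 1e-44
  (-)t^(-43) = 1e-43
  (+)t^(-42) = 1e-42
  (-)t^(-41) = 1e-41
  (+)t^(-40) = 1e-40
  (-)t^(-39) = 1e-39
  (+)t^(-38) = 1e-38
  (-)t^(-37) = 1e-37
  (+)t^(-36) = 1e-36
  (-)t^(-35) = 1e-35
  (+)t^(-34) = 1e-34
  (-)t^(-33) = 1e-33
  (+)t^(-32) = 1e-32
  (-)t^(-31) = 1e-31
  (+)t^(-30) = 1e-30
  (-)t^(-29) = 1e-29
  (+)t^(-28) = 1e-28
  (-)t^(-27) = 1e-27
  (+)t^(-26) = 1e-26
  (-)t^(-25) = 1e-25
  (+)t^(-24) = 1e-24
  (-)t^(-23) = 1e-23
  (+)t^(-22) = 1e-22
  (-)t^(-21) = 1e-21
  (+)t^(-20) = 1e-20
  (-)t^(-19) = 1e-19
  (+)t^(-18) = 1e-18
  (+)t^(-16) = 1e-16
Sum = (1e-49) + (1e-48) + (1e-47) + (1e-46) + (1e-45) + (1e-44) + (1e-43) + (1e-42) + (1e-41) + (1e-40) + (1e-39) + (1e-38) + (1e-37) + (1e-36) + (1e-35) + (1e-34) + (1e-33) + (1e-32) + (1e-31) + (1e-30) + (1e-29) + (1e-28) + (1e-27) + (1e-26) + (1e-25) + (1e-24) + (1e-23) + (1e-22) + (1e-21) + (1e-20) + (1e-19) + (1e-18) + (1e-16)
= 1.011111111e-16
Rounded to 6 significant figures: 1.01111e-16

1.01111e-16


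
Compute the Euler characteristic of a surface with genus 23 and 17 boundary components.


chi = 2 - 2g - b
= 2 - 2*23 - 17
= 2 - 46 - 17 = -61

-61


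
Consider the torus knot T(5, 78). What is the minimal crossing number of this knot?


For a torus knot T(p, q) with gcd(p,q)=1,
the crossing number is min(p*(q-1), q*(p-1)).
p*(q-1) = 5*77 = 385
q*(p-1) = 78*4 = 312
min(385, 312) = 312

312


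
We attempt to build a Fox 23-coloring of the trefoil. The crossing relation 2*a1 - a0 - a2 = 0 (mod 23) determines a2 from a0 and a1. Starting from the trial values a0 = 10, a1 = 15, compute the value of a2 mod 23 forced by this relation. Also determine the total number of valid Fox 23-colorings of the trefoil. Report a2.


Step 1: Apply the given crossing relation 2*a1 - a0 - a2 = 0 (mod 23).
  a2 = 2*a1 - a0 mod 23
  a2 = 2*15 - 10 mod 23
  a2 = 30 - 10 mod 23
  a2 = 20 mod 23 = 20
Step 2: The trefoil has determinant 3.
  Number of Fox p-colorings (p prime) is p^2 if p = 3, else p.
  Since 23 does not divide 3, only trivial (constant) colorings exist.
  (So the trial a0 = 10, a1 = 15 with a0 != a1 does NOT extend to a valid coloring of the whole trefoil: the other two crossing relations require 3*(a1 - a0) = 0 (mod 23), which fails.)
  Total colorings = 23
Step 3: a2 = 20, total Fox 23-colorings = 23

20


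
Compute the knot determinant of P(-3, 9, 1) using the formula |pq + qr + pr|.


Step 1: Compute pq + qr + pr.
pq = (-3)*9 = -27
qr = 9*1 = 9
pr = (-3)*1 = -3
pq + qr + pr = -27 + 9 + (-3) = -21
Step 2: Take absolute value.
det(P(-3,9,1)) = |-21| = 21

21


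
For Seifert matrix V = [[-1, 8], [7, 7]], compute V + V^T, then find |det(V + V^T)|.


Step 1: Form V + V^T where V = [[-1, 8], [7, 7]]
  V^T = [[-1, 7], [8, 7]]
  V + V^T = [[-2, 15], [15, 14]]
Step 2: det(V + V^T) = (-2)*14 - 15*15
  = -28 - 225 = -253
Step 3: Knot determinant = |det(V + V^T)| = |-253| = 253

253


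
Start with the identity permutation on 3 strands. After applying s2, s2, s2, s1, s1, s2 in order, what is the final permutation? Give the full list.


Starting with identity [1, 2, 3].
Apply generators in sequence:
  After s2: [1, 3, 2]
  After s2: [1, 2, 3]
  After s2: [1, 3, 2]
  After s1: [3, 1, 2]
  After s1: [1, 3, 2]
  After s2: [1, 2, 3]
Final permutation: [1, 2, 3]

[1, 2, 3]


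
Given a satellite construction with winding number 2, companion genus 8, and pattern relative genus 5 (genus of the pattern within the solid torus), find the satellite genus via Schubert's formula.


Schubert: g(satellite) = g_rel(pattern) + |winding| * g(companion),
where g_rel(pattern) is the genus of the pattern relative to the solid torus.
= 5 + 2 * 8
= 5 + 16 = 21

21


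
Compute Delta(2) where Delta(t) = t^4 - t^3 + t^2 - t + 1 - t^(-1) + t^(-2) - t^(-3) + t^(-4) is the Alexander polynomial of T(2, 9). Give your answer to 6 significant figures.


Substituting t = 2 into Delta(t) = t^4 - t^3 + t^2 - t + 1 - t^(-1) + t^(-2) - t^(-3) + t^(-4):
Term values: (16) + (-8) + (4) + (-2) + (1) + (-0.5) + (0.25) + (-0.125) + (0.0625)
Sum = 10.6875
Rounded to 6 significant figures: 10.6875

10.6875


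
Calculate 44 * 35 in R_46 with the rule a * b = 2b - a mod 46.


44 * 35 = 2*35 - 44 mod 46
= 70 - 44 mod 46
= 26 mod 46 = 26

26


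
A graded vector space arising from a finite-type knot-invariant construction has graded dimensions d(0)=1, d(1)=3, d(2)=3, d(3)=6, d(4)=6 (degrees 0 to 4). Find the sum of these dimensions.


Total dimension = d(0) + d(1) + ... + d(4)
= 1 + 3 + 3 + 6 + 6
= 19

19


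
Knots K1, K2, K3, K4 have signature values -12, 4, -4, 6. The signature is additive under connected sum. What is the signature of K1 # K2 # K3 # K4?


The signature is additive under connected sum.
signature(K1 # K2 # K3 # K4) = (-12) + (4) + (-4) + (6)
= -6

-6


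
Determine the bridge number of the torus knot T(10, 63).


The bridge number of T(p,q) is min(p,q).
min(10, 63) = 10

10


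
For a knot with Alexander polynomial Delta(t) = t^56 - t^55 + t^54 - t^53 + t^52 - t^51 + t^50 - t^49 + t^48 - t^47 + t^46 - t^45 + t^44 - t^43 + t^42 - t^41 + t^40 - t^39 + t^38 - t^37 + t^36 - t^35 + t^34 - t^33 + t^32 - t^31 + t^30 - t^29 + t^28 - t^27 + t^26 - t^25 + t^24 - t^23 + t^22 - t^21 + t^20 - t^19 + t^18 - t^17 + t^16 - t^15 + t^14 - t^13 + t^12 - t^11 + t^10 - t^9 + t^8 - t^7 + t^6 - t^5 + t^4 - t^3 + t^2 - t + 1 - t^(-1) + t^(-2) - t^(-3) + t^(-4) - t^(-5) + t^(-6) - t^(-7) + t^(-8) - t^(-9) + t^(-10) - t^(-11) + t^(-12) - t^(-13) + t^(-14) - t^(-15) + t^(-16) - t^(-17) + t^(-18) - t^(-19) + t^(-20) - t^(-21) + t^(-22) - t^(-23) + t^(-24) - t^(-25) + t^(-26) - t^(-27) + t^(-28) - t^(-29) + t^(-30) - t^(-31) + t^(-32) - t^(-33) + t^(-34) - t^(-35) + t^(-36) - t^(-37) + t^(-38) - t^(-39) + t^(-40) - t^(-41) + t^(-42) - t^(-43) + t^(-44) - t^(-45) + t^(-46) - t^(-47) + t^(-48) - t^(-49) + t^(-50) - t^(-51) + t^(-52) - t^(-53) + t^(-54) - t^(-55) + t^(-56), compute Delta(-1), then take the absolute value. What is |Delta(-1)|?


Step 1: The polynomial has 113 terms with alternating signs, exponents from 56 down to -56.
Step 2: Substitute t = -1. The i-th term has coefficient (-1)^i and exponent (m-i),
  so its value is (-1)^i * (-1)^(m-i) = (-1)^m = 1 for every i.
Step 3: All 113 terms equal 1, so Delta(-1) = 113 * (1) = 113
Step 4: |Delta(-1)| = 113

113


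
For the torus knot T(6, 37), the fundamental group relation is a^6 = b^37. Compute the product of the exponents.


The relation is a^6 = b^37.
Product of exponents = 6 * 37
= 222

222


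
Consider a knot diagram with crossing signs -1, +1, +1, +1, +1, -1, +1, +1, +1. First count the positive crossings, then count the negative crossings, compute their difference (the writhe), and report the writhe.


Step 1: Count positive crossings (+1).
Positive crossings: 7
Step 2: Count negative crossings (-1).
Negative crossings: 2
Step 3: Writhe = (positive) - (negative)
w = 7 - 2 = 5
Step 4: |w| = 5, and w is positive

5


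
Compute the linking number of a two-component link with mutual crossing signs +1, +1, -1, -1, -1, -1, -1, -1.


Step 1: Count positive crossings: 2
Step 2: Count negative crossings: 6
Step 3: Sum of signs = 2 - 6 = -4
Step 4: Linking number = sum/2 = -4/2 = -2

-2


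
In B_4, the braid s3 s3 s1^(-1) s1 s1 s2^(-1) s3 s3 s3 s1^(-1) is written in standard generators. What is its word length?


The word length counts the number of generators (including inverses).
Listing each generator: s3, s3, s1^(-1), s1, s1, s2^(-1), s3, s3, s3, s1^(-1)
There are 10 generators in this braid word.

10


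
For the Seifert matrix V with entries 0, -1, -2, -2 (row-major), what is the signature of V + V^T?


Step 1: V + V^T = [[0, -3], [-3, -4]]
Step 2: trace = -4, det = -9
Step 3: Discriminant = (-4)^2 - 4*(-9) = 52
Step 4: Eigenvalues: 1.60555, -5.60555
Step 5: Signature = (# positive eigenvalues) - (# negative eigenvalues) = 0

0


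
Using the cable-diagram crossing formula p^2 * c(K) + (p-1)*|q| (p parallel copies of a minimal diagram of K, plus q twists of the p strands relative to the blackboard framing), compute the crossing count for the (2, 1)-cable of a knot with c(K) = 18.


Step 1: Each of the c(K) crossings of the companion diagram becomes p*p = p^2 crossings among the p parallel strands, and each of the |q| twists s_1 s_2 ... s_(p-1) adds (p-1) crossings.
  Crossings = p^2 * c(K) + (p-1)*|q|
Step 2: = 2^2 * 18 + (2-1)*1
Step 3: = 4*18 + 1*1
Step 4: = 72 + 1 = 73

73


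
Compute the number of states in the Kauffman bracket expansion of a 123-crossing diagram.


Each crossing contributes 2 choices (A-smoothing or B-smoothing).
Total states = 2^123 = 10633823966279326983230456482242756608

10633823966279326983230456482242756608


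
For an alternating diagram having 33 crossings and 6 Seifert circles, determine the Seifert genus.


For alternating knots, g = (c - s + 1)/2.
= (33 - 6 + 1)/2
= 28/2 = 14

14


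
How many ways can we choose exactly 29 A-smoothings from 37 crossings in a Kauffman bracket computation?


We choose which 29 of 37 crossings get A-smoothings.
C(37, 29) = 37! / (29! * 8!)
= 38608020

38608020


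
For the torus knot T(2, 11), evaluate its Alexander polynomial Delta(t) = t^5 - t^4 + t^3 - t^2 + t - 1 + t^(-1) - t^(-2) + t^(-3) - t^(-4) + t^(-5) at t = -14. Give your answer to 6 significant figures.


Substituting t = -14 into Delta(t) = t^5 - t^4 + t^3 - t^2 + t - 1 + t^(-1) - t^(-2) + t^(-3) - t^(-4) + t^(-5):
Term values: (-537824) + (-38416) + (-2744) + (-196) + (-14) + (-1) + (-0.0714286) + (-0.00510204) + (-0.000364431) + (-2.60308e-05) + (-1.85934e-06)
Sum = -579195.0769
Rounded to 6 significant figures: -579195

-579195


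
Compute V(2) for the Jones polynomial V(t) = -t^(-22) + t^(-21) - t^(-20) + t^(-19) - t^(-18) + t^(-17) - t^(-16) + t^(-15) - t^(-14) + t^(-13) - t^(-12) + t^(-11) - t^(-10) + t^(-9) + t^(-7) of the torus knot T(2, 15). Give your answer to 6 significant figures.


Substituting t = 2 into V(t) = -t^(-22) + t^(-21) - t^(-20) + t^(-19) - t^(-18) + t^(-17) - t^(-16) + t^(-15) - t^(-14) + t^(-13) - t^(-12) + t^(-11) - t^(-10) + t^(-9) + t^(-7):
  (-)t^(-22) = -2.38419e-07
  (+)t^(-21) = 4.76837e-07
  (-)t^(-20) = -9.53674e-07
  (+)t^(-19) = 1.90735e-06
  (-)t^(-18) = -3.8147e-06
  (+)t^(-17) = 7.62939e-06
  (-)t^(-16) = -1.52588e-05
  (+)t^(-15) = 3.05176e-05
  (-)t^(-14) = -6.10352e-05
  (+)t^(-13) = 0.00012207
  (-)t^(-12) = -0.000244141
  (+)t^(-11) = 0.000488281
  (-)t^(-10) = -0.000976562
  (+)t^(-9) = 0.00195312
  (+)t^(-7) = 0.0078125
Sum = (-2.38419e-07) + (4.76837e-07) + (-9.53674e-07) + (1.90735e-06) + (-3.8147e-06) + (7.62939e-06) + (-1.52588e-05) + (3.05176e-05) + (-6.10352e-05) + (0.00012207) + (-0.000244141) + (0.000488281) + (-0.000976562) + (0.00195312) + (0.0078125)
= 0.00911450386
Rounded to 6 significant figures: 0.0091145

0.0091145
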